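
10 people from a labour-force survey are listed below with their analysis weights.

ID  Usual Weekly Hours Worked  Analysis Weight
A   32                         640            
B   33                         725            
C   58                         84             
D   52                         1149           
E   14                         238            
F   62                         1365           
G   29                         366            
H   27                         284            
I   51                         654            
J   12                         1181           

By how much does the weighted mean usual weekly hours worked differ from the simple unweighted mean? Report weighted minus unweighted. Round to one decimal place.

Unweighted sum = 32 + 33 + 58 + 52 + 14 + 62 + 29 + 27 + 51 + 12 = 370
Unweighted mean = 370 / 10 = 37
Weighted sum = 32×640 + 33×725 + 58×84 + 52×1149 + 14×238 + 62×1365 + 29×366 + 27×284 + 51×654 + 12×1181
  = 20480 + 23925 + 4872 + 59748 + 3332 + 84630 + 10614 + 7668 + 33354 + 14172 = 262795
Sum of weights = 6686
Weighted mean = 262795 / 6686 = 39.305265
Difference (weighted minus unweighted) = 2.3052647

2.3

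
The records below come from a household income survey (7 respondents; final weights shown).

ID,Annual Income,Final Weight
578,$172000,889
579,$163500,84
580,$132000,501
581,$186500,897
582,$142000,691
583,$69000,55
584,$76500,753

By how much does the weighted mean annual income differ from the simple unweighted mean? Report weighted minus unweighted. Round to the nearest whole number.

Unweighted sum = 172000 + 163500 + 132000 + 186500 + 142000 + 69000 + 76500 = 941500
Unweighted mean = 941500 / 7 = 134500
Weighted sum = 172000×889 + 163500×84 + 132000×501 + 186500×897 + 142000×691 + 69000×55 + 76500×753
  = 152908000 + 13734000 + 66132000 + 167290500 + 98122000 + 3795000 + 57604500 = 559586000
Sum of weights = 889 + 84 + 501 + 897 + 691 + 55 + 753 = 3870
Weighted mean = 559586000 / 3870 = 144595.87
Difference (weighted minus unweighted) = 10095.866

10096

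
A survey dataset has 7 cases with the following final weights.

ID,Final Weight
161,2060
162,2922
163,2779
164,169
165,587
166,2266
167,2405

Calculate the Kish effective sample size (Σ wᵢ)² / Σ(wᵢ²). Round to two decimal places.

Σ wᵢ = 13188
Σ wᵢ² = 4243600 + 8538084 + 7722841 + 28561 + 344569 + 5134756 + 5784025 = 31796436
n_eff = 13188² / 31796436 = 173923344 / 31796436 = 5.4699006

5.47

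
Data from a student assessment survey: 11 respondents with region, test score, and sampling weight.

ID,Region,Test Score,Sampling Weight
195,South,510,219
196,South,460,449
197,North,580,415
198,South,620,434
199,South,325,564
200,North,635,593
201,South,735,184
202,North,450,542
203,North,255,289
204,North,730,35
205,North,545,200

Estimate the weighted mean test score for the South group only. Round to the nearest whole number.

South rows: 195, 196, 198, 199, 201
Weighted sum = 905850
Sum of weights = 219 + 449 + 434 + 564 + 184 = 1850
Weighted mean = 905850 / 1850 = 489.64865

490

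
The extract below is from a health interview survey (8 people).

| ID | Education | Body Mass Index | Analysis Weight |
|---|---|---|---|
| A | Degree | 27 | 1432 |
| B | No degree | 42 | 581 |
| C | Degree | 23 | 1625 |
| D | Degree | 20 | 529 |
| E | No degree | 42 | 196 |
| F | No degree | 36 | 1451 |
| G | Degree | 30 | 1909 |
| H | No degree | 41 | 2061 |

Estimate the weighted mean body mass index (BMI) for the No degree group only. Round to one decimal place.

No degree rows: B, E, F, H
Weighted sum = 169371
Sum of weights = 581 + 196 + 1451 + 2061 = 4289
Weighted mean = 169371 / 4289 = 39.489625

39.5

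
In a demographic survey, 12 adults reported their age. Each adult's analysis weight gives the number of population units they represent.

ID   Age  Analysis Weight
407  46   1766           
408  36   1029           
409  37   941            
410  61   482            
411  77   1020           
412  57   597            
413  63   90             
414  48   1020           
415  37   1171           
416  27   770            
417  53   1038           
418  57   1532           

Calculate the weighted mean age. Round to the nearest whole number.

49

Weighted sum = 46×1766 + 36×1029 + 37×941 + 61×482 + 77×1020 + 57×597 + 63×90 + 48×1020 + 37×1171 + 27×770 + 53×1038 + 57×1532
  = 81236 + 37044 + 34817 + 29402 + 78540 + 34029 + 5670 + 48960 + 43327 + 20790 + 55014 + 87324 = 556153
Sum of weights = 1766 + 1029 + 941 + 482 + 1020 + 597 + 90 + 1020 + 1171 + 770 + 1038 + 1532 = 11456
Weighted mean = 556153 / 11456 = 48.546875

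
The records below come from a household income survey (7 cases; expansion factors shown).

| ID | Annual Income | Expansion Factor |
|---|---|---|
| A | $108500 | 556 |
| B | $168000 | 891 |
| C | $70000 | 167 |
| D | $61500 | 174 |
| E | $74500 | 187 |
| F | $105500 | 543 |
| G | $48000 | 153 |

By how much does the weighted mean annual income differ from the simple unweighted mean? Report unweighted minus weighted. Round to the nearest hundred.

Unweighted sum = 108500 + 168000 + 70000 + 61500 + 74500 + 105500 + 48000 = 636000
Unweighted mean = 636000 / 7 = 90857.143
Weighted sum = 310967000
Sum of weights = 2671
Weighted mean = 310967000 / 2671 = 116423.44
Difference (unweighted minus weighted) = -25566.294

-25600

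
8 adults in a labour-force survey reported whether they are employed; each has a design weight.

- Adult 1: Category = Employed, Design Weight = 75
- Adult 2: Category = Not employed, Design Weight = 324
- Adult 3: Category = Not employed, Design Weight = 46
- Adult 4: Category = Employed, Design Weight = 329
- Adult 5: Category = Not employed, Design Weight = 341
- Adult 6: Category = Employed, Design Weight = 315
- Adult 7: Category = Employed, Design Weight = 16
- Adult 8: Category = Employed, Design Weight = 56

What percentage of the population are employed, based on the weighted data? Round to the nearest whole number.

53

Sum of weights for 'Employed' = 75 + 329 + 315 + 16 + 56 = 791
Total weight = 75 + 324 + 46 + 329 + 341 + 315 + 16 + 56 = 1502
Weighted proportion = 791 / 1502 = 0.52663116 → 52.663116%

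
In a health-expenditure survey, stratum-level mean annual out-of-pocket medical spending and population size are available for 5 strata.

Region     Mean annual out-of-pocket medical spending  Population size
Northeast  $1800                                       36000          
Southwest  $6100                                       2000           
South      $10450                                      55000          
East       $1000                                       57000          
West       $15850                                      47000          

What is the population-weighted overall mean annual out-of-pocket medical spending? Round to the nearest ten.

7380

Σ Nₕ·x̄ₕ = 1800×36000 + 6100×2000 + 10450×55000 + 1000×57000 + 15850×47000
  = 64800000 + 12200000 + 574750000 + 57000000 + 744950000 = 1453700000
Σ Nₕ = 36000 + 2000 + 55000 + 57000 + 47000 = 197000
Overall mean = 1453700000 / 197000 = 7379.1878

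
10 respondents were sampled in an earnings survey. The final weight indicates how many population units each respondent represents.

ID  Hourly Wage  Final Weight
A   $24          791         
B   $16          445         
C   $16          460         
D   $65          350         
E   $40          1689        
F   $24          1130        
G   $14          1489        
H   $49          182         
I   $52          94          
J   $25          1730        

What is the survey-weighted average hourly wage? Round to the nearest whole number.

Weighted sum = 24×791 + 16×445 + 16×460 + 65×350 + 40×1689 + 24×1130 + 14×1489 + 49×182 + 52×94 + 25×1730
  = 18984 + 7120 + 7360 + 22750 + 67560 + 27120 + 20846 + 8918 + 4888 + 43250 = 228796
Sum of weights = 8360
Weighted mean = 228796 / 8360 = 27.367943

27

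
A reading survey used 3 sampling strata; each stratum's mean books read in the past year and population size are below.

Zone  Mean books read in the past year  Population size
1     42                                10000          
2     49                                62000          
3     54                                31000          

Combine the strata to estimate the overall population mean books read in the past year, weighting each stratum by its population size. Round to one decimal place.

49.8

Σ Nₕ·x̄ₕ = 42×10000 + 49×62000 + 54×31000
  = 5132000
Σ Nₕ = 10000 + 62000 + 31000 = 103000
Overall mean = 5132000 / 103000 = 49.825243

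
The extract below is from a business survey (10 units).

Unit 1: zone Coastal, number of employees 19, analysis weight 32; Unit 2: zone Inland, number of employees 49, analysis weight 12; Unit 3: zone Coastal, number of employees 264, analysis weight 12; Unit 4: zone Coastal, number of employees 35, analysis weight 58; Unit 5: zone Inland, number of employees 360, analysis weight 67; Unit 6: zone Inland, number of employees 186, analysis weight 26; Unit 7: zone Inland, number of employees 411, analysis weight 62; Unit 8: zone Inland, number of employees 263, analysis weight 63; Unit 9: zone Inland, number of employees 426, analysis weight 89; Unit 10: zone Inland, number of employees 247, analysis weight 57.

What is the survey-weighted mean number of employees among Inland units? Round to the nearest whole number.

329

Inland rows: 2, 5, 6, 7, 8, 9, 10
Weighted sum = 49×12 + 360×67 + 186×26 + 411×62 + 263×63 + 426×89 + 247×57
  = 588 + 24120 + 4836 + 25482 + 16569 + 37914 + 14079 = 123588
Sum of weights = 376
Weighted mean = 123588 / 376 = 328.69149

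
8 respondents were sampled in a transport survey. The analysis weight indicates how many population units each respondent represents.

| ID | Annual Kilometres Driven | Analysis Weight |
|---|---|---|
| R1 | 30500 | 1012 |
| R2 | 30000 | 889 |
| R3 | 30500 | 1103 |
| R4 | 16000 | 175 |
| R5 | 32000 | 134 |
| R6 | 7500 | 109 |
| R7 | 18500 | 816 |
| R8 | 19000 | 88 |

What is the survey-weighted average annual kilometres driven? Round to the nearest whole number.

26780

Weighted sum = 30500×1012 + 30000×889 + 30500×1103 + 16000×175 + 32000×134 + 7500×109 + 18500×816 + 19000×88
  = 30866000 + 26670000 + 33641500 + 2800000 + 4288000 + 817500 + 15096000 + 1672000 = 115851000
Sum of weights = 1012 + 889 + 1103 + 175 + 134 + 109 + 816 + 88 = 4326
Weighted mean = 115851000 / 4326 = 26780.166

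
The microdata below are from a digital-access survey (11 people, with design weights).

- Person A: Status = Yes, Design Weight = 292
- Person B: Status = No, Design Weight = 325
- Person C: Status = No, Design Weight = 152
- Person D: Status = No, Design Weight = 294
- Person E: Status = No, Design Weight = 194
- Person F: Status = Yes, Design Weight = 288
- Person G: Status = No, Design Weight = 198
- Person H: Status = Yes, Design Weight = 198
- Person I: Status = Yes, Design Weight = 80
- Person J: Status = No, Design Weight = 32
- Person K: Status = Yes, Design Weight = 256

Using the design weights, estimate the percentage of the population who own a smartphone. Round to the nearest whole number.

Sum of weights for 'Yes' = 292 + 288 + 198 + 80 + 256 = 1114
Total weight = 2309
Weighted proportion = 1114 / 2309 = 0.48245994 → 48.245994%

48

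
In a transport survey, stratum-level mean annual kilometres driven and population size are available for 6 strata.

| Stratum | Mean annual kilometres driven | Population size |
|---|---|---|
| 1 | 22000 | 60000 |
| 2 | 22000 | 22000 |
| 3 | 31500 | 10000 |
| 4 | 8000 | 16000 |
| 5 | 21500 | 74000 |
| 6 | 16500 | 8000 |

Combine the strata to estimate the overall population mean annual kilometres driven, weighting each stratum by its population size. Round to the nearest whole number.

20895

Σ Nₕ·x̄ₕ = 22000×60000 + 22000×22000 + 31500×10000 + 8000×16000 + 21500×74000 + 16500×8000
  = 1320000000 + 484000000 + 315000000 + 128000000 + 1591000000 + 132000000 = 3970000000
Σ Nₕ = 60000 + 22000 + 10000 + 16000 + 74000 + 8000 = 190000
Overall mean = 3970000000 / 190000 = 20894.737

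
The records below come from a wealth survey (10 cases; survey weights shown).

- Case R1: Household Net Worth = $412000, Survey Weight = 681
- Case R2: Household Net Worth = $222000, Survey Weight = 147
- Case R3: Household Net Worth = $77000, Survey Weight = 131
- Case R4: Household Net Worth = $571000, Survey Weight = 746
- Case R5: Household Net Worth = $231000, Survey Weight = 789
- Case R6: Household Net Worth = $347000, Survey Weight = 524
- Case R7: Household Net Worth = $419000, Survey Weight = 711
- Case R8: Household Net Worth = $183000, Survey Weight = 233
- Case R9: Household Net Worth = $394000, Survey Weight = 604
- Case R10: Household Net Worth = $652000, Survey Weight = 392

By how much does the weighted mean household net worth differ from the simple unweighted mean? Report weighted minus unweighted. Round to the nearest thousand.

42000

Unweighted sum = 3508000
Unweighted mean = 3508000 / 10 = 350800
Weighted sum = 412000×681 + 222000×147 + 77000×131 + 571000×746 + 231000×789 + 347000×524 + 419000×711 + 183000×233 + 394000×604 + 652000×392
  = 280572000 + 32634000 + 10087000 + 425966000 + 182259000 + 181828000 + 297909000 + 42639000 + 237976000 + 255584000 = 1947454000
Sum of weights = 681 + 147 + 131 + 746 + 789 + 524 + 711 + 233 + 604 + 392 = 4958
Weighted mean = 1947454000 / 4958 = 392790.24
Difference (weighted minus unweighted) = 41990.238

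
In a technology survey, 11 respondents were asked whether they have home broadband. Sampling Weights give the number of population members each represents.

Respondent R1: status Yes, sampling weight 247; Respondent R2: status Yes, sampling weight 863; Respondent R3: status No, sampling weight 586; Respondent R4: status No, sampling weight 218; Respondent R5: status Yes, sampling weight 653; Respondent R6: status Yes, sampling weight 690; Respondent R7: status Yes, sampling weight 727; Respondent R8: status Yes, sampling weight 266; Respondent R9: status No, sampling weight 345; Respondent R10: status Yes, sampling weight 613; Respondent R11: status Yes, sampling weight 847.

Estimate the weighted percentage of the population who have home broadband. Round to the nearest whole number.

81

Sum of weights for 'Yes' = 247 + 863 + 653 + 690 + 727 + 266 + 613 + 847 = 4906
Total weight = 6055
Weighted proportion = 4906 / 6055 = 0.81023947 → 81.023947%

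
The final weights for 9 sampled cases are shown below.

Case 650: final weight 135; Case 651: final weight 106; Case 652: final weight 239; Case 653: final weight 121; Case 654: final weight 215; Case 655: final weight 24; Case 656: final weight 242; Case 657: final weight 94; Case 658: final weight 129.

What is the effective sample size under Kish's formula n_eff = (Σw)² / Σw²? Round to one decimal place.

Σ wᵢ = 135 + 106 + 239 + 121 + 215 + 24 + 242 + 94 + 129 = 1305
Σ wᵢ² = 18225 + 11236 + 57121 + 14641 + 46225 + 576 + 58564 + 8836 + 16641 = 232065
n_eff = 1305² / 232065 = 1703025 / 232065 = 7.3385689

7.3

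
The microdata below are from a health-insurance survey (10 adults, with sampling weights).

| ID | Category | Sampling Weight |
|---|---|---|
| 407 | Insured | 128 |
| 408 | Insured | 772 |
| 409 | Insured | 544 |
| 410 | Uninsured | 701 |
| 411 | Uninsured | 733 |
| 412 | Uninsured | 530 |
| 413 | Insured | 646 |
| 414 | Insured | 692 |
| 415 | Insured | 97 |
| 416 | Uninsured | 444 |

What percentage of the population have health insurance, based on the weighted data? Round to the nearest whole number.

54

Sum of weights for 'Insured' = 128 + 772 + 544 + 646 + 692 + 97 = 2879
Total weight = 5287
Weighted proportion = 2879 / 5287 = 0.54454322 → 54.454322%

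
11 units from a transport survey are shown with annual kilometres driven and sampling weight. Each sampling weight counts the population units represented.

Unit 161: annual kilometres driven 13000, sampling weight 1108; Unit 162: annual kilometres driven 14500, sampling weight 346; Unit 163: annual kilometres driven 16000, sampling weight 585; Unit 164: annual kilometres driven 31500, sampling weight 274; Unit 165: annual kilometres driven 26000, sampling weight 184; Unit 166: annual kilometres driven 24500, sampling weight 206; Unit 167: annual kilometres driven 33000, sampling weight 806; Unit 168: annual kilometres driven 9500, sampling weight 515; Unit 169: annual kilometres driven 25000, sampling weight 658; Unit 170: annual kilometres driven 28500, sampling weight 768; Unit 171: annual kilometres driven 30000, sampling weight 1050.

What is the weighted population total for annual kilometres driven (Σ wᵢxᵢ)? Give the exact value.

148571500

Weighted total = 13000×1108 + 14500×346 + 16000×585 + 31500×274 + 26000×184 + 24500×206 + 33000×806 + 9500×515 + 25000×658 + 28500×768 + 30000×1050
  = 14404000 + 5017000 + 9360000 + 8631000 + 4784000 + 5047000 + 26598000 + 4892500 + 16450000 + 21888000 + 31500000 = 148571500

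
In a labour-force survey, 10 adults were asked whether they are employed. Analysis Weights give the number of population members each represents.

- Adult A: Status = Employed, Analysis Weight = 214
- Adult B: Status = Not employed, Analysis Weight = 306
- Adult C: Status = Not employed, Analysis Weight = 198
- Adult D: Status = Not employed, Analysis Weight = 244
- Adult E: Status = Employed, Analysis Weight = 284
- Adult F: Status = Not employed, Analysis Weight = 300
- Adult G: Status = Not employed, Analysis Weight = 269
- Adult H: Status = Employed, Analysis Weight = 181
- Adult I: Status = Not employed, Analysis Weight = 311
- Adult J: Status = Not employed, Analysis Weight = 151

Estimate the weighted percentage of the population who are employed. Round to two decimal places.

27.62

Sum of weights for 'Employed' = 214 + 284 + 181 = 679
Total weight = 214 + 306 + 198 + 244 + 284 + 300 + 269 + 181 + 311 + 151 = 2458
Weighted proportion = 679 / 2458 = 0.27624085 → 27.624085%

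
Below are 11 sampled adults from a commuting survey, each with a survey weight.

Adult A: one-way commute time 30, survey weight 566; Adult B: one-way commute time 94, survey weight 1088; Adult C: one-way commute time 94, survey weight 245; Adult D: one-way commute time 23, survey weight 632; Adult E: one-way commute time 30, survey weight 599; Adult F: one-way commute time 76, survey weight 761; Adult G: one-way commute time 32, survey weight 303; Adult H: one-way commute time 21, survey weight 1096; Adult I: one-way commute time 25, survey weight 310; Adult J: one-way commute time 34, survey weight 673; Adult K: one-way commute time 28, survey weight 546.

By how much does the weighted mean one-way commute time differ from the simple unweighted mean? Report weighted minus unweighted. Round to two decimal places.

Unweighted sum = 30 + 94 + 94 + 23 + 30 + 76 + 32 + 21 + 25 + 34 + 28 = 487
Unweighted mean = 487 / 11 = 44.272727
Weighted sum = 30×566 + 94×1088 + 94×245 + 23×632 + 30×599 + 76×761 + 32×303 + 21×1096 + 25×310 + 34×673 + 28×546
  = 16980 + 102272 + 23030 + 14536 + 17970 + 57836 + 9696 + 23016 + 7750 + 22882 + 15288 = 311256
Sum of weights = 6819
Weighted mean = 311256 / 6819 = 45.645403
Difference (weighted minus unweighted) = 1.3726753

1.37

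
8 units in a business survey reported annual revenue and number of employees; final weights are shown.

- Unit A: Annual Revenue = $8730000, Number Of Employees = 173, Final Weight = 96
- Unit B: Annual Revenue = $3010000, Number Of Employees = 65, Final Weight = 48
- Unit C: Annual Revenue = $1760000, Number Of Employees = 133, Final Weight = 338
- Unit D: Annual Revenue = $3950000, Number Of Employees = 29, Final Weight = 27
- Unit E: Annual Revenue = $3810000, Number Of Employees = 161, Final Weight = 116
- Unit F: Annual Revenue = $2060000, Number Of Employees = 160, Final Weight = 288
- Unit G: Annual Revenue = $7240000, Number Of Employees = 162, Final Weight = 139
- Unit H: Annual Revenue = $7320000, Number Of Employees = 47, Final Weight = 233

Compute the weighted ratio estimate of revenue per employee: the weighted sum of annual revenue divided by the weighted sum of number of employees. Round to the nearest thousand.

33000

Σ wᵢ·y = 8730000×96 + 3010000×48 + 1760000×338 + 3950000×27 + 3810000×116 + 2060000×288 + 7240000×139 + 7320000×233
  = 5431250000
Σ wᵢ·x = 163690
Ratio = 5431250000 / 163690 = 33180.097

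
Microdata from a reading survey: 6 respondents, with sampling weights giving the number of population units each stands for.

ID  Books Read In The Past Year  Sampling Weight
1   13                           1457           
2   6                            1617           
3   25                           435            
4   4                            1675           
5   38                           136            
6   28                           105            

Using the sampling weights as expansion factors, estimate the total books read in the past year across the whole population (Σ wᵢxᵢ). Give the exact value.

54326

Weighted total = 13×1457 + 6×1617 + 25×435 + 4×1675 + 38×136 + 28×105
  = 18941 + 9702 + 10875 + 6700 + 5168 + 2940 = 54326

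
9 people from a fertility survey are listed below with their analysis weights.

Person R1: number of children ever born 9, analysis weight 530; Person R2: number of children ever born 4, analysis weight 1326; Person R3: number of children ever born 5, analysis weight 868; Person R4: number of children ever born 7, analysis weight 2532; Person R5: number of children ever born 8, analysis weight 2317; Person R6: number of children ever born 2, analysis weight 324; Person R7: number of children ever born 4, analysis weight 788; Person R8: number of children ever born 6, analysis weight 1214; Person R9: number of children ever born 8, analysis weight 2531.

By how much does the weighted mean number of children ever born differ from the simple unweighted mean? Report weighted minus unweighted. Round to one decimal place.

0.7

Unweighted sum = 9 + 4 + 5 + 7 + 8 + 2 + 4 + 6 + 8 = 53
Unweighted mean = 53 / 9 = 5.8888889
Weighted sum = 82006
Sum of weights = 530 + 1326 + 868 + 2532 + 2317 + 324 + 788 + 1214 + 2531 = 12430
Weighted mean = 82006 / 12430 = 6.5974256
Difference (weighted minus unweighted) = 0.70853669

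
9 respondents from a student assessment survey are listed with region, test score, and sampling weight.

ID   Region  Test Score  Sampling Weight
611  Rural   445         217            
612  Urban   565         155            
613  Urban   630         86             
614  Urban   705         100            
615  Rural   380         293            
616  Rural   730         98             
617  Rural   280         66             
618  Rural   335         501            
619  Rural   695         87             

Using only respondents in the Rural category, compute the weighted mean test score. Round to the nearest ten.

420

Rural rows: 611, 615, 616, 617, 618, 619
Weighted sum = 445×217 + 380×293 + 730×98 + 280×66 + 335×501 + 695×87
  = 96565 + 111340 + 71540 + 18480 + 167835 + 60465 = 526225
Sum of weights = 217 + 293 + 98 + 66 + 501 + 87 = 1262
Weighted mean = 526225 / 1262 = 416.97702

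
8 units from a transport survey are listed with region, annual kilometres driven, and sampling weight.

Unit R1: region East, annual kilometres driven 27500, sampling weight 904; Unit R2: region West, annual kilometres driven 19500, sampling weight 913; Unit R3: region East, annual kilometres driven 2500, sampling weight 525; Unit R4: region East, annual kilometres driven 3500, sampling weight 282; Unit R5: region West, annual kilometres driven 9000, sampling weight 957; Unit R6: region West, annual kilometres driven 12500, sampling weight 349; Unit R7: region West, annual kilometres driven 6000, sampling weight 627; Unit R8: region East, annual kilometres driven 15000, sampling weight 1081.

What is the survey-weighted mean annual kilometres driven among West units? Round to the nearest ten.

West rows: R2, R5, R6, R7
Weighted sum = 19500×913 + 9000×957 + 12500×349 + 6000×627
  = 34541000
Sum of weights = 913 + 957 + 349 + 627 = 2846
Weighted mean = 34541000 / 2846 = 12136.683

12140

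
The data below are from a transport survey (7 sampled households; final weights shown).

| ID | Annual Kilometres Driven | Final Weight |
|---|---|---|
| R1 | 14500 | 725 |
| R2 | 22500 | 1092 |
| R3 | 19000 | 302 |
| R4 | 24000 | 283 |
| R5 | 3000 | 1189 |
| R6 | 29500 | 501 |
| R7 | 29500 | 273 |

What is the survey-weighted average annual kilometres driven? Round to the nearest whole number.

16956

Weighted sum = 14500×725 + 22500×1092 + 19000×302 + 24000×283 + 3000×1189 + 29500×501 + 29500×273
  = 10512500 + 24570000 + 5738000 + 6792000 + 3567000 + 14779500 + 8053500 = 74012500
Sum of weights = 725 + 1092 + 302 + 283 + 1189 + 501 + 273 = 4365
Weighted mean = 74012500 / 4365 = 16955.899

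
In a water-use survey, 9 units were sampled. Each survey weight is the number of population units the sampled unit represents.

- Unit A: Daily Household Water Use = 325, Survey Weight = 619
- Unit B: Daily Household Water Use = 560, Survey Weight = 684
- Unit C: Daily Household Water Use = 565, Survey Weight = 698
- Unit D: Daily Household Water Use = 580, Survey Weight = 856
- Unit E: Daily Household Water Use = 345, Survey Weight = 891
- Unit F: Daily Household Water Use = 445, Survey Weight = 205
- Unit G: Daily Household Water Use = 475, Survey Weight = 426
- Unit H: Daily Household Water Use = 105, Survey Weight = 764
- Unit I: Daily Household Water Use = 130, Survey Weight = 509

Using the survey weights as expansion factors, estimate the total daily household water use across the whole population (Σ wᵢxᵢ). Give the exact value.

Weighted total = 325×619 + 560×684 + 565×698 + 580×856 + 345×891 + 445×205 + 475×426 + 105×764 + 130×509
  = 201175 + 383040 + 394370 + 496480 + 307395 + 91225 + 202350 + 80220 + 66170 = 2222425

2222425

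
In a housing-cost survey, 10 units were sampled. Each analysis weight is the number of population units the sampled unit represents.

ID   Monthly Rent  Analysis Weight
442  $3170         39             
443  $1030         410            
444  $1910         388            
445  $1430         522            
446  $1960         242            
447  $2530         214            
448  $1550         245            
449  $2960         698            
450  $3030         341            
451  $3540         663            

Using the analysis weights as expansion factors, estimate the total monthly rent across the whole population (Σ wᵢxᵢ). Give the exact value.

8875290

Weighted total = 3170×39 + 1030×410 + 1910×388 + 1430×522 + 1960×242 + 2530×214 + 1550×245 + 2960×698 + 3030×341 + 3540×663
  = 123630 + 422300 + 741080 + 746460 + 474320 + 541420 + 379750 + 2066080 + 1033230 + 2347020 = 8875290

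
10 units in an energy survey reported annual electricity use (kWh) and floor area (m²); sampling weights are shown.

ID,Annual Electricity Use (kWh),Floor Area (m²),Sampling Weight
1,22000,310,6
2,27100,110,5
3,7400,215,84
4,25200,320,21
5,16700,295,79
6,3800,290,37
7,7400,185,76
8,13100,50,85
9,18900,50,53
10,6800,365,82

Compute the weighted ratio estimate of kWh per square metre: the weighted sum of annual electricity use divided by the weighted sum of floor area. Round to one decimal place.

Σ wᵢ·y = 22000×6 + 27100×5 + 7400×84 + 25200×21 + 16700×79 + 3800×37 + 7400×76 + 13100×85 + 18900×53 + 6800×82
  = 132000 + 135500 + 621600 + 529200 + 1319300 + 140600 + 562400 + 1113500 + 1001700 + 557600 = 6113400
Σ wᵢ·x = 310×6 + 110×5 + 215×84 + 320×21 + 295×79 + 290×37 + 185×76 + 50×85 + 50×53 + 365×82
  = 1860 + 550 + 18060 + 6720 + 23305 + 10730 + 14060 + 4250 + 2650 + 29930 = 112115
Ratio = 6113400 / 112115 = 54.52794

54.5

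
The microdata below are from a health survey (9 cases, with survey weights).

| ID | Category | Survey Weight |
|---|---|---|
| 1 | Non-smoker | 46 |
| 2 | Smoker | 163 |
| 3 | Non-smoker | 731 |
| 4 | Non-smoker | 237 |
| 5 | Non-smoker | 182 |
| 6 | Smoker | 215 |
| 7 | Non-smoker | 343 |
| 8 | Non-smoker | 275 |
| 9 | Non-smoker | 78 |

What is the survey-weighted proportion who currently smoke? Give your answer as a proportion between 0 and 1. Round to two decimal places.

Sum of weights for 'Smoker' = 163 + 215 = 378
Total weight = 46 + 163 + 731 + 237 + 182 + 215 + 343 + 275 + 78 = 2270
Weighted proportion = 378 / 2270 = 0.16651982

0.17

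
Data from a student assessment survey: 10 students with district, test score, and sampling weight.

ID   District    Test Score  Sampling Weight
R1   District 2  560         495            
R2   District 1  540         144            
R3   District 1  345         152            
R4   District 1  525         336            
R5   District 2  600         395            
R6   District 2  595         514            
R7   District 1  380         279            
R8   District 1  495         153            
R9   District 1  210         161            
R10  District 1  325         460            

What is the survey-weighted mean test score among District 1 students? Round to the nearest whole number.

399

District 1 rows: R2, R3, R4, R7, R8, R9, R10
Weighted sum = 540×144 + 345×152 + 525×336 + 380×279 + 495×153 + 210×161 + 325×460
  = 77760 + 52440 + 176400 + 106020 + 75735 + 33810 + 149500 = 671665
Sum of weights = 144 + 152 + 336 + 279 + 153 + 161 + 460 = 1685
Weighted mean = 671665 / 1685 = 398.61424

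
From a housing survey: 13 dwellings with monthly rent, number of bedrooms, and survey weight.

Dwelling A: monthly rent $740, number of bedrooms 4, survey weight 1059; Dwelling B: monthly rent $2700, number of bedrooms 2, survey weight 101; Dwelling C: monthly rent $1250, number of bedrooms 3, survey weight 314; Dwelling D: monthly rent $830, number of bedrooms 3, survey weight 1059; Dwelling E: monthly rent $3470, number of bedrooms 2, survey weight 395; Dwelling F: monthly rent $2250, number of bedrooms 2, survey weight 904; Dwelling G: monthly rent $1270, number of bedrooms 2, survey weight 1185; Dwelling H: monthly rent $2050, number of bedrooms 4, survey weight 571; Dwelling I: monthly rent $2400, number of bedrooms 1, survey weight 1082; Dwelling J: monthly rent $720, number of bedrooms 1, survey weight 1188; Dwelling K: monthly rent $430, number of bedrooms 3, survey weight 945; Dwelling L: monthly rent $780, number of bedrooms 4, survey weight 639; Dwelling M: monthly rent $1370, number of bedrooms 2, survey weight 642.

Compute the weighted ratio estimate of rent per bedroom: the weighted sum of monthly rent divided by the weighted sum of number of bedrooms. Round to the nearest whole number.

551

Σ wᵢ·y = 13644450
Σ wᵢ·x = 24754
Ratio = 13644450 / 24754 = 551.20183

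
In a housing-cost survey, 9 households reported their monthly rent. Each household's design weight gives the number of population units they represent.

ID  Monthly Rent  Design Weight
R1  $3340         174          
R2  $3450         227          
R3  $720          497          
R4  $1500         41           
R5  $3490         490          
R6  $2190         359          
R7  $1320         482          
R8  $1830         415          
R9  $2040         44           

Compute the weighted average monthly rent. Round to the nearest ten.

Weighted sum = 3340×174 + 3450×227 + 720×497 + 1500×41 + 3490×490 + 2190×359 + 1320×482 + 1830×415 + 2040×44
  = 581160 + 783150 + 357840 + 61500 + 1710100 + 786210 + 636240 + 759450 + 89760 = 5765410
Sum of weights = 174 + 227 + 497 + 41 + 490 + 359 + 482 + 415 + 44 = 2729
Weighted mean = 5765410 / 2729 = 2112.6457

2110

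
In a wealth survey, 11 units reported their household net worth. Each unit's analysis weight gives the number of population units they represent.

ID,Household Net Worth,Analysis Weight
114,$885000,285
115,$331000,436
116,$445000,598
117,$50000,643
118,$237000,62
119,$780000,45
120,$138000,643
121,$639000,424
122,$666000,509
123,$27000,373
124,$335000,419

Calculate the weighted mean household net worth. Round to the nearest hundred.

359200

Weighted sum = 885000×285 + 331000×436 + 445000×598 + 50000×643 + 237000×62 + 780000×45 + 138000×643 + 639000×424 + 666000×509 + 27000×373 + 335000×419
  = 252225000 + 144316000 + 266110000 + 32150000 + 14694000 + 35100000 + 88734000 + 270936000 + 338994000 + 10071000 + 140365000 = 1593695000
Sum of weights = 285 + 436 + 598 + 643 + 62 + 45 + 643 + 424 + 509 + 373 + 419 = 4437
Weighted mean = 1593695000 / 4437 = 359183.01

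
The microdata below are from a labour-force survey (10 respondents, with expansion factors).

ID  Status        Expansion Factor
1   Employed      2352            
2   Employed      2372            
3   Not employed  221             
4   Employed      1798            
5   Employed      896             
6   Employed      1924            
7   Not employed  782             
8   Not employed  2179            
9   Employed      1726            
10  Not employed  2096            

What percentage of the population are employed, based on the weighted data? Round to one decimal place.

67.7

Sum of weights for 'Employed' = 2352 + 2372 + 1798 + 896 + 1924 + 1726 = 11068
Total weight = 2352 + 2372 + 221 + 1798 + 896 + 1924 + 782 + 2179 + 1726 + 2096 = 16346
Weighted proportion = 11068 / 16346 = 0.67710755 → 67.710755%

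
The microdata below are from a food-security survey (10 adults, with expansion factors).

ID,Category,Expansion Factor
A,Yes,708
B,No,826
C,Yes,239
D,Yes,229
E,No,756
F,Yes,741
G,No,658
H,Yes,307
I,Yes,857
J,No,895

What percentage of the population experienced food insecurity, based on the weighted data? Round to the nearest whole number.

50

Sum of weights for 'Yes' = 708 + 239 + 229 + 741 + 307 + 857 = 3081
Total weight = 708 + 826 + 239 + 229 + 756 + 741 + 658 + 307 + 857 + 895 = 6216
Weighted proportion = 3081 / 6216 = 0.49565637 → 49.565637%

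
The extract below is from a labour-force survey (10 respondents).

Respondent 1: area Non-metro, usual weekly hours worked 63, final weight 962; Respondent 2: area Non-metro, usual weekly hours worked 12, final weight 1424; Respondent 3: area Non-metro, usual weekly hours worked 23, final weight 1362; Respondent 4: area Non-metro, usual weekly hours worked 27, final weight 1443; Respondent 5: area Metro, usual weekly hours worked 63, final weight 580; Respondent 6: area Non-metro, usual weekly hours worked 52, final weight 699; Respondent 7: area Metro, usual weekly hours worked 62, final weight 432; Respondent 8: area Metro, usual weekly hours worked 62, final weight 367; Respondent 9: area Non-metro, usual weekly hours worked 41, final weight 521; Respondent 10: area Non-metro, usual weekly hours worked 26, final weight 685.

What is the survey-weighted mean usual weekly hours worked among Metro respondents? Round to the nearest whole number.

62

Metro rows: 5, 7, 8
Weighted sum = 63×580 + 62×432 + 62×367
  = 86078
Sum of weights = 580 + 432 + 367 = 1379
Weighted mean = 86078 / 1379 = 62.420595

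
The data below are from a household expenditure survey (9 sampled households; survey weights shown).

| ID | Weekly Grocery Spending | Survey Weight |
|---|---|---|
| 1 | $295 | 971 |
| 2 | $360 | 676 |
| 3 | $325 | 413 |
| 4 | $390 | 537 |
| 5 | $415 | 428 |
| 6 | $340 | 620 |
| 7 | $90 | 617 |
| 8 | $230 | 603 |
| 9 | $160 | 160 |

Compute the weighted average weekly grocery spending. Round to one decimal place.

294.9

Weighted sum = 295×971 + 360×676 + 325×413 + 390×537 + 415×428 + 340×620 + 90×617 + 230×603 + 160×160
  = 1481700
Sum of weights = 971 + 676 + 413 + 537 + 428 + 620 + 617 + 603 + 160 = 5025
Weighted mean = 1481700 / 5025 = 294.86567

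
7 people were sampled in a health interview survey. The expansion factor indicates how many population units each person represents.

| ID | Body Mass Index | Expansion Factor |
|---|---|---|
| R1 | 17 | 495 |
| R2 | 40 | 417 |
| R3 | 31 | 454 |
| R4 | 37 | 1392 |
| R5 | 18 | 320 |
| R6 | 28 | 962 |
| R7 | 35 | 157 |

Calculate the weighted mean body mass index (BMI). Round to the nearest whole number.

Weighted sum = 17×495 + 40×417 + 31×454 + 37×1392 + 18×320 + 28×962 + 35×157
  = 8415 + 16680 + 14074 + 51504 + 5760 + 26936 + 5495 = 128864
Sum of weights = 495 + 417 + 454 + 1392 + 320 + 962 + 157 = 4197
Weighted mean = 128864 / 4197 = 30.703836

31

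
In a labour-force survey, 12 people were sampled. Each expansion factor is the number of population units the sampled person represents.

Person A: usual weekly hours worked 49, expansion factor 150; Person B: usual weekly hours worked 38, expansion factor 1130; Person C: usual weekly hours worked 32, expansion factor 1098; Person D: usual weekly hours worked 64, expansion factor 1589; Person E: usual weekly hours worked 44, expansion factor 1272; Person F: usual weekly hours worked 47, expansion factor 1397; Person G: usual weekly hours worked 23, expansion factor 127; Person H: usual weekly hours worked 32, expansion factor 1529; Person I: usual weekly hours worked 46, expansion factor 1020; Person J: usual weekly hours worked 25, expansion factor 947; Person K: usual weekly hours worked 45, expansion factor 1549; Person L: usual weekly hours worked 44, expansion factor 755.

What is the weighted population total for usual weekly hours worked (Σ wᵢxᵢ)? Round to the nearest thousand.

534000

Weighted total = 49×150 + 38×1130 + 32×1098 + 64×1589 + 44×1272 + 47×1397 + 23×127 + 32×1529 + 46×1020 + 25×947 + 45×1549 + 44×755
  = 7350 + 42940 + 35136 + 101696 + 55968 + 65659 + 2921 + 48928 + 46920 + 23675 + 69705 + 33220 = 534118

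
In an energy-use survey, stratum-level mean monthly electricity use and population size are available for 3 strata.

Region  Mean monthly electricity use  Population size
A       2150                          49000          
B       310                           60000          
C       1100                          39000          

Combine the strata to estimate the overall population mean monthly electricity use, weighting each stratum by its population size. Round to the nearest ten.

1130

Σ Nₕ·x̄ₕ = 2150×49000 + 310×60000 + 1100×39000
  = 105350000 + 18600000 + 42900000 = 166850000
Σ Nₕ = 49000 + 60000 + 39000 = 148000
Overall mean = 166850000 / 148000 = 1127.3649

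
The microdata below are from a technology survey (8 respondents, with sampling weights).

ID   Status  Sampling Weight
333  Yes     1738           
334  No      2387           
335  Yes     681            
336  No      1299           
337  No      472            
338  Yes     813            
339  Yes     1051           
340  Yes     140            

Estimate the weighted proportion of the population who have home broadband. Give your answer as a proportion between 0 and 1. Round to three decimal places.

0.515

Sum of weights for 'Yes' = 1738 + 681 + 813 + 1051 + 140 = 4423
Total weight = 8581
Weighted proportion = 4423 / 8581 = 0.51544109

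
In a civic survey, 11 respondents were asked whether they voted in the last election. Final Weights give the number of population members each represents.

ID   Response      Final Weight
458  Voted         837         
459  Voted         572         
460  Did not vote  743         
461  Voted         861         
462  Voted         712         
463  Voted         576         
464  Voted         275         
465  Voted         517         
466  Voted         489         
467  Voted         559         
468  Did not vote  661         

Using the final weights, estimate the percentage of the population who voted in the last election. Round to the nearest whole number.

Sum of weights for 'Voted' = 837 + 572 + 861 + 712 + 576 + 275 + 517 + 489 + 559 = 5398
Total weight = 837 + 572 + 743 + 861 + 712 + 576 + 275 + 517 + 489 + 559 + 661 = 6802
Weighted proportion = 5398 / 6802 = 0.79359012 → 79.359012%

79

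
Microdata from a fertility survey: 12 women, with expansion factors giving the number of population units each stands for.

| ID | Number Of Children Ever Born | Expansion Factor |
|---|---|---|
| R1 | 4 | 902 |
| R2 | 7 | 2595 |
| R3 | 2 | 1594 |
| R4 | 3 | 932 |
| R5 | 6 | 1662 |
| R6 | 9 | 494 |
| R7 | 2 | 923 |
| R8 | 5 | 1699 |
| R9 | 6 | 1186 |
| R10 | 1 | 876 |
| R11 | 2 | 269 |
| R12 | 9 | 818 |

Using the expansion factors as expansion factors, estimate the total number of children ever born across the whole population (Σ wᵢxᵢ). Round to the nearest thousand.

68000

Weighted total = 4×902 + 7×2595 + 2×1594 + 3×932 + 6×1662 + 9×494 + 2×923 + 5×1699 + 6×1186 + 1×876 + 2×269 + 9×818
  = 68408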